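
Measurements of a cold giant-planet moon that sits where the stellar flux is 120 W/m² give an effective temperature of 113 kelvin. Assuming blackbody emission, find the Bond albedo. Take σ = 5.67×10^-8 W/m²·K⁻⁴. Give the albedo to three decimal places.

From σT⁴ = S(1−α)/4 we invert for α: 1−α = 4σT⁴/S.
4σT⁴ = 4·5.67×10⁻⁸·(113)⁴ = 36.98 W/m².
Hence α = 1 − 36.98/120.0 = 0.6918.

0.692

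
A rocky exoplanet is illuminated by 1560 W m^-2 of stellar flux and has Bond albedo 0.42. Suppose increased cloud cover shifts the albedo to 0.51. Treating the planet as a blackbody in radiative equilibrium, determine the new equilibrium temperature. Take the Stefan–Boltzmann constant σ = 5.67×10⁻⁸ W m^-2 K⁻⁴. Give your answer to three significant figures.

T₂ = [S(1−α₂)/(4σ)]^(1/4) = [1560·0.49/(4σ)]^(1/4) = 240.9 K.

241 kelvin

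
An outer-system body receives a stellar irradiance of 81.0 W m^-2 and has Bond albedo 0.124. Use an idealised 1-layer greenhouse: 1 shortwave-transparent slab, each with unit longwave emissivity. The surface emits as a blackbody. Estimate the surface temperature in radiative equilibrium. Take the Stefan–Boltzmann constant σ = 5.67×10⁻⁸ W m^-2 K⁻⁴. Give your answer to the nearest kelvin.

The effective emission temperature is T_e = [S(1−α)/(4σ)]^¼ = 133.0 K.
With N = 1 opaque layers, T_s = (N+1)^(1/4)·T_e = 2^(1/4)·133.0 = 158.2 K.

158 K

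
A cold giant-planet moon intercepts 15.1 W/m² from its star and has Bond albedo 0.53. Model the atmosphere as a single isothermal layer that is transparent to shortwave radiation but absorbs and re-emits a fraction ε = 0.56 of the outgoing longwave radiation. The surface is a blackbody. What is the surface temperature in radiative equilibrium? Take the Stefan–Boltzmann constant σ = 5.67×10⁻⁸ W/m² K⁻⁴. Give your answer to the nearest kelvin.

Effective emission temperature (TOA balance): σT_e⁴ = S(1−α)/4 = 1.774 W/m² → T_e = 74.79 K.
Surface balance with a leaky layer gives σT_s⁴ = σT_e⁴·2/(2−ε), so T_s = T_e·[2/(2−0.56)]^(1/4) = 81.19 K.

81 K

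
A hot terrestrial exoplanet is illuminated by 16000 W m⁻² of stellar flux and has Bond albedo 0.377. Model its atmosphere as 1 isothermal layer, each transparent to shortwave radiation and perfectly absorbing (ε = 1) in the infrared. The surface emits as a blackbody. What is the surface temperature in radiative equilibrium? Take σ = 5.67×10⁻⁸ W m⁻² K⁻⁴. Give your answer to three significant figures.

OLR = S(1−α)/4 = 2492 W m⁻²; the top layer radiates at T_e = 457.9 K.
For an N-layer opaque stack, T_s⁴ = (N+1)T_e⁴, hence T_s = (2)^(1/4)×457.9 K = 544.5 K.

545 K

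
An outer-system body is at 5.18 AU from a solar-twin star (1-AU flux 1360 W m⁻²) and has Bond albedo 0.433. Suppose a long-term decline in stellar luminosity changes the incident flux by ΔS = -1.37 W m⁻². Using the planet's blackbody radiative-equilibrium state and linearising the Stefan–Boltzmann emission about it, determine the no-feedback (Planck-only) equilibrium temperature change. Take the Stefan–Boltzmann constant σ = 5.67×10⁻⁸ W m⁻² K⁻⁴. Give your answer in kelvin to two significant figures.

-0.72 K

By the inverse-square law, S = 1360/5.18² = 50.68 W m⁻².
Reference equilibrium: T_e = [S(1−α)/(4σ)]^(1/4) = 106.1 K.
TOA radiative forcing: ΔF = (1−α)ΔS/4 = 0.567·(-1.37)/4 = -0.1942 W m⁻².
Planck response: λ_P = 4σT_e³ = 4·5.67×10⁻⁸·(106.1)³ = 0.2709 W m⁻²/K.
ΔT₀ = ΔF/λ_P = -0.1942/0.2709 = -0.717 K.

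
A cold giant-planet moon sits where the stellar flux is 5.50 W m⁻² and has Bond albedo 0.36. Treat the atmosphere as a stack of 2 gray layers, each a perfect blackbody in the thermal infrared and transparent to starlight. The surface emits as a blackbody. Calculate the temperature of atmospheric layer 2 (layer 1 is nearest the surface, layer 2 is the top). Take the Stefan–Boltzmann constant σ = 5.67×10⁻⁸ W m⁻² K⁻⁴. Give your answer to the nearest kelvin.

OLR = S(1−α)/4 = 0.8800 W m⁻²; the top layer radiates at T_e = 62.77 K.
The net upward flux σT_e⁴ is constant between every pair of levels, so T_k⁴ = (N+1−k)T_e⁴.
With k = 2: T_2 = (2+1−2)^¼·62.77 K = 62.77 K.

63 K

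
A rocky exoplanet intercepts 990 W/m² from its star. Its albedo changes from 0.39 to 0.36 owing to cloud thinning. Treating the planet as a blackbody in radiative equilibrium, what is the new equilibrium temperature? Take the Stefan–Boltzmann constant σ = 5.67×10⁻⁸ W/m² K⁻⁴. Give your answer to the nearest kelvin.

With the new albedo, S(1−α₂)/4 = 158.4 W/m², so T₂ = 229.9 K.

230 K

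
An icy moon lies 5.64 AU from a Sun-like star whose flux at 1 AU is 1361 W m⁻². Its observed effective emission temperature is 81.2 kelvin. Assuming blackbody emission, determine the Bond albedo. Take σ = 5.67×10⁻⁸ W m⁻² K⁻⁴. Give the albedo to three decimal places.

0.770

Irradiance scales as 1/d², so S = 1361 W m⁻² × (1/5.64)² = 42.79 W m⁻².
Rearranging the radiative balance, α = 1 − 4σT⁴/S.
4σT⁴ = 4·5.67×10⁻⁸·(81.2)⁴ = 9.860 W m⁻².
1−α = 9.860/42.79 = 0.2304, so α = 0.7696.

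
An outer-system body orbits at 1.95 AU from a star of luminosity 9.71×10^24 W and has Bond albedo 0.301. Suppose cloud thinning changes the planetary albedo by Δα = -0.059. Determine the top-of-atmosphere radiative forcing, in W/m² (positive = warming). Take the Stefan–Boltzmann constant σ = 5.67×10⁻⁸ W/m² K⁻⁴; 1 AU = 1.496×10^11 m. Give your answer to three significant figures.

d = 1.95 × 1.496×10^11 m = 2.917×10^11 m.
Flux at the orbit: S = L/(4πd²) = 9.71×10^24/(4π·(2.92×10^11)²) = 9.080 W/m².
ΔF = −(S/4)Δα = −(9.080/4)×(-0.059) = 0.1339 W/m².

0.134 W/m²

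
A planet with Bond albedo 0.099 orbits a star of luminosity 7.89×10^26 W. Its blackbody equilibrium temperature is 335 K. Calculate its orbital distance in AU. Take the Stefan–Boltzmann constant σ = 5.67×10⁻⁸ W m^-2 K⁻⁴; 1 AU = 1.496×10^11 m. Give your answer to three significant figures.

Required flux: S = 4σT⁴/(1−α) = 3170 W m^-2.
S = L/(4πd²) → d = √(L/4πS) = √(7.89×10^26/(4π·3170)) = 1.407×10^11 m = 0.9407 AU.

0.941 AU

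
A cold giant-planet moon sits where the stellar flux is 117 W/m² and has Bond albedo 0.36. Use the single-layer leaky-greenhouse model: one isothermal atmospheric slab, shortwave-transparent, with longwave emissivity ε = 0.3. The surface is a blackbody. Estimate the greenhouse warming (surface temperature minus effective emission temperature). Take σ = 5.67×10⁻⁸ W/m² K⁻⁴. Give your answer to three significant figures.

5.59 kelvin

At the top of the atmosphere, σT_e⁴ = S(1−α)/4 = 18.72 W/m², giving T_e = 134.8 K.
Surface balance with a leaky layer gives σT_s⁴ = σT_e⁴·2/(2−ε), so T_s = T_e·[2/(2−0.3)]^(1/4) = 140.4 K.
T_s − T_e = 140.4 − 134.8 = 5.590 K.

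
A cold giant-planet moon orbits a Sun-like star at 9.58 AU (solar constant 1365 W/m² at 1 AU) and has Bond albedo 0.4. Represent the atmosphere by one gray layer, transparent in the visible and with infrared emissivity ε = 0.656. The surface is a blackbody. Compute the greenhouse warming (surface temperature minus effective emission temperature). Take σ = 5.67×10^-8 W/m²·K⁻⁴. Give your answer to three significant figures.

Flux at the orbit: S = 1365/(9.58)² = 14.87 W/m².
The planet radiates to space at T_e = [S(1−α)/(4σ)]^(1/4) = 79.20 K.
For a single slab of emissivity ε, T_s⁴ = 2T_e⁴/(2−ε); thus T_s = 79.20·(1.488)^(1/4) = 87.48 K.
Greenhouse warming: T_s − T_e = 8.275 K.

8.27 K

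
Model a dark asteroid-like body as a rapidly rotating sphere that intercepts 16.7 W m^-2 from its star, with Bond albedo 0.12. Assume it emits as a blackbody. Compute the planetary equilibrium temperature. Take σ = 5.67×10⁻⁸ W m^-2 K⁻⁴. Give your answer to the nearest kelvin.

90 K

The planet absorbs (1−α)S over its disc πR² and re-emits over 4πR², so the mean absorbed flux is (1−0.12)·16.70/4 = 3.674 W m^-2.
Set σT⁴ = 3.674 → T = (3.674/σ)^(1/4) = 89.72 K.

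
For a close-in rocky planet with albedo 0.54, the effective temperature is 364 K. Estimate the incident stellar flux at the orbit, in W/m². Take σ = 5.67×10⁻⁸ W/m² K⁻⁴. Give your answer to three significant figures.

8660 W/m²

Invert the energy balance for S: S = 4σT⁴/(1−α).
σT⁴ = 5.67×10⁻⁸·(364)⁴ = 995.4 W/m².
S = 4·995.4/0.46 = 8655 W/m².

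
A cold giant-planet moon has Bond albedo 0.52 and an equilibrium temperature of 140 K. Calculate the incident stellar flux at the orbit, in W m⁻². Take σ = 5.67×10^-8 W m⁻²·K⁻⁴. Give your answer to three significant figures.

182 W m⁻²

From S(1−α)/4 = σT⁴: S = 4σT⁴/(1−α).
The emitted flux is σT⁴ = 21.78 W m⁻².
S = 4·21.78/0.48 = 181.5 W m⁻².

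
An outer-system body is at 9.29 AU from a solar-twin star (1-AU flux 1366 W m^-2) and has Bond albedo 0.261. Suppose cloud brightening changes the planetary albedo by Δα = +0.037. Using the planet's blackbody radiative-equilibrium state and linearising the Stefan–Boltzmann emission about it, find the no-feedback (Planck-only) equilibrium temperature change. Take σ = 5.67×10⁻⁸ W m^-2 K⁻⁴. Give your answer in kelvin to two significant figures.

Irradiance scales as 1/d², so S = 1366 W m^-2 × (1/9.29)² = 15.83 W m^-2.
Unperturbed T_e = [15.83·(1−0.261)/(4σ)]^¼ = 84.74 K.
The change in absorbed flux is Δ[S(1−α)/4] = −SΔα/4 = -0.1464 W m^-2.
The Planck feedback parameter is 4σT_e³ = 0.1380 W m^-2/K.
Hence the no-feedback warming is ΔF/(4σT_e³) = -1.06 K.

-1.1 K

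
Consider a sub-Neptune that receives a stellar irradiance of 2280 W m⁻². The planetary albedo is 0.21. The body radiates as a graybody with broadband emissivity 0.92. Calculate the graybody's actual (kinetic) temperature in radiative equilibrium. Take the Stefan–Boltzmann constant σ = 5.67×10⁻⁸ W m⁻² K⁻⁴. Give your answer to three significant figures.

Absorbed flux (global mean): S(1−α)/4 = 2280·0.79/4 = 450.3 W m⁻².
Equating to εσT⁴ with ε = 0.92: T = (450.3/0.92σ)^(1/4) = 304.8 K.

305 K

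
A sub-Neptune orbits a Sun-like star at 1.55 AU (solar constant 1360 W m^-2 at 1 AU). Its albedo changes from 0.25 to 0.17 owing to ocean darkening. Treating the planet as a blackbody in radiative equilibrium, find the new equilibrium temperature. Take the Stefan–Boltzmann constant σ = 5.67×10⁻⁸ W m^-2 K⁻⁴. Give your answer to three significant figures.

213 K

Irradiance scales as 1/d², so S = 1360 W m^-2 × (1/1.55)² = 566.1 W m^-2.
T₂ = [S(1−α₂)/(4σ)]^(1/4) = [566.1·0.83/(4σ)]^(1/4) = 213.3 K.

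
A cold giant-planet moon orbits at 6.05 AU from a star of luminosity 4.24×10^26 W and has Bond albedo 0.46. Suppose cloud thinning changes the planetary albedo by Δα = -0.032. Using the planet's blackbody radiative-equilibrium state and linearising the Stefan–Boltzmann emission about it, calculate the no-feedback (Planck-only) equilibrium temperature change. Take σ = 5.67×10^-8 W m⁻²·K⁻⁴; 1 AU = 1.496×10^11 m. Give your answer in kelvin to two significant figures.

1.5 K

d = 6.05 × 1.496×10^11 m = 9.051×10^11 m.
Flux at the orbit: S = L/(4πd²) = 4.24×10^26/(4π·(9.05×10^11)²) = 41.19 W m⁻².
Unperturbed T_e = [41.19·(1−0.46)/(4σ)]^¼ = 99.51 K.
ΔF = −(S/4)Δα = −(41.19/4)×(-0.032) = 0.3295 W m⁻².
Linearising σT⁴ gives d(σT⁴)/dT = 4σT_e³ = 0.2235 W m⁻² per K.
So ΔT₀ = 0.3295/0.2235 = 1.47 K.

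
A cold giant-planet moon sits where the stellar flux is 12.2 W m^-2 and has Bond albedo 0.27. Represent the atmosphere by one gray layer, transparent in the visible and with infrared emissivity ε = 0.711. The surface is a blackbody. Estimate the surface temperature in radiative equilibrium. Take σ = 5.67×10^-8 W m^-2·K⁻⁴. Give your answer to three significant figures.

The planet radiates to space at T_e = [S(1−α)/(4σ)]^(1/4) = 79.16 K.
Surface balance with a leaky layer gives σT_s⁴ = σT_e⁴·2/(2−ε), so T_s = T_e·[2/(2−0.711)]^(1/4) = 88.35 K.

88.3 K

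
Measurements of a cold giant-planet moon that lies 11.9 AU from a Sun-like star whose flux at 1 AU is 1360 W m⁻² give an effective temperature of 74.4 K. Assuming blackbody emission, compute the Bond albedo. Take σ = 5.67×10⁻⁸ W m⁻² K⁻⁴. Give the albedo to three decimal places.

By the inverse-square law, S = 1360/11.9² = 9.604 W m⁻².
Rearranging the radiative balance, α = 1 − 4σT⁴/S.
σT⁴ = 1.737 W m⁻², so 4σT⁴ = 6.949 W m⁻².
Hence α = 1 − 6.949/9.604 = 0.2764.

0.276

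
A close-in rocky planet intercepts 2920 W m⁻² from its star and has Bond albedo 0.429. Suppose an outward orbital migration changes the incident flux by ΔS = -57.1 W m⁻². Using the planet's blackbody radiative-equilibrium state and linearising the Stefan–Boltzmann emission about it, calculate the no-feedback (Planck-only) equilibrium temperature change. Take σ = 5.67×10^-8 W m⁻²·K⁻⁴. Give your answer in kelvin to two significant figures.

Unperturbed T_e = [2920·(1−0.429)/(4σ)]^¼ = 292.8 K.
Only a fraction (1−α) is absorbed and it's spread over 4πR², so ΔF = (1−α)ΔS/4 = -8.151 W m⁻².
Planck response: λ_P = 4σT_e³ = 4·5.67×10⁻⁸·(292.8)³ = 5.694 W m⁻²/K.
So ΔT₀ = -8.151/5.694 = -1.43 K.

-1.4 K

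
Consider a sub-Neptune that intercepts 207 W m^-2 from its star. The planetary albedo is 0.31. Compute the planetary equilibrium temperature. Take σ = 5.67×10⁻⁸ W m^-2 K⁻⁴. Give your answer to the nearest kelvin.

Averaging over the sphere, the absorbed flux is S(1−α)/4 = 35.71 W m^-2.
Balancing against σT⁴: T = (35.71/5.67×10⁻⁸)^(1/4) = 158.4 K.

158 K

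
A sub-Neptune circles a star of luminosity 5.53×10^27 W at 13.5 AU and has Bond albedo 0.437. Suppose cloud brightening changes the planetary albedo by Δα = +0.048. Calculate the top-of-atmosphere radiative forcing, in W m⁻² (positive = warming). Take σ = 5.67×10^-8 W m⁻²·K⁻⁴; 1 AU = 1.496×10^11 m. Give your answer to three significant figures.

Orbital distance: d = 13.5 AU = 2.020×10^12 m.
S = L/(4πd²) = 107.9 W m⁻².
ΔF = −(S/4)Δα = −(107.9/4)×(+0.048) = -1.295 W m⁻².

-1.29 W m⁻²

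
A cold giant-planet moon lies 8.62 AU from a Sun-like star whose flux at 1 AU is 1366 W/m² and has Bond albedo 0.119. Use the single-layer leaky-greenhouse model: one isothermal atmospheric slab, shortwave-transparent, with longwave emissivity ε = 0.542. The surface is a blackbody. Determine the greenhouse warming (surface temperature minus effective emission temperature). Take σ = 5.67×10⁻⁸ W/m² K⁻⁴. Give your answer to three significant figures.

By the inverse-square law, S = 1366/8.62² = 18.38 W/m².
Effective emission temperature (TOA balance): σT_e⁴ = S(1−α)/4 = 4.049 W/m² → T_e = 91.93 K.
Surface balance with a leaky layer gives σT_s⁴ = σT_e⁴·2/(2−ε), so T_s = T_e·[2/(2−0.542)]^(1/4) = 99.49 K.
T_s − T_e = 99.49 − 91.93 = 7.559 K.

7.56 K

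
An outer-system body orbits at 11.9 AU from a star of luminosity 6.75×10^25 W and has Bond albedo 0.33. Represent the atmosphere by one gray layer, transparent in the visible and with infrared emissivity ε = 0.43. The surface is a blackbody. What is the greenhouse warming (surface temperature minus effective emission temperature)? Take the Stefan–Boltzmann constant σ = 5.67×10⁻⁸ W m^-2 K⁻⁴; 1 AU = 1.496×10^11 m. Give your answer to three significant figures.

d = 11.9 × 1.496×10^11 m = 1.780×10^12 m.
S = L/(4πd²) = 1.695 W m^-2.
At the top of the atmosphere, σT_e⁴ = S(1−α)/4 = 0.2839 W m^-2, giving T_e = 47.30 K.
The surface balance (absorbed SW + ε·downward IR = σT_s⁴) with T_a⁴ = T_s⁴/2 reduces to T_s = T_e·[2/(2−ε)]^¼ = 50.25 K.
Greenhouse warming: T_s − T_e = 2.951 K.

2.95 kelvin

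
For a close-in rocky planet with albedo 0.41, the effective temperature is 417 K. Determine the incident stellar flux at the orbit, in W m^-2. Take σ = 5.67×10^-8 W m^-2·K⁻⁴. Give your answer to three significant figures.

Invert the energy balance for S: S = 4σT⁴/(1−α).
The emitted flux is σT⁴ = 1714 W m^-2.
So S = 4×1714/(1−0.41) = 11620 W m^-2.

11600 W m^-2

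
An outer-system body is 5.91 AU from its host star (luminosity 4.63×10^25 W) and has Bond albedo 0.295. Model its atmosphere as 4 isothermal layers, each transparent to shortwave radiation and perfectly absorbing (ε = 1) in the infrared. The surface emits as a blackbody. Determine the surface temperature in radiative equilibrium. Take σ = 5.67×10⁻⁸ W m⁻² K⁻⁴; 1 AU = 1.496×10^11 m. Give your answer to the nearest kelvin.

d = 5.91 × 1.496×10^11 m = 8.841×10^11 m.
S = L/(4πd²) = 4.713 W m⁻².
OLR = S(1−α)/4 = 0.8307 W m⁻²; the top layer radiates at T_e = 61.87 K.
For an N-layer opaque stack, T_s⁴ = (N+1)T_e⁴, hence T_s = (5)^(1/4)×61.87 K = 92.52 K.

93 kelvin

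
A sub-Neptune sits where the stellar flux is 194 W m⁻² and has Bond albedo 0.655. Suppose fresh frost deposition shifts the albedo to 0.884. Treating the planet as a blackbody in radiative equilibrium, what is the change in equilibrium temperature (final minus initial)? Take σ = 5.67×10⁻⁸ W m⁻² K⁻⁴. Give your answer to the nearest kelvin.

-31 K

With α = 0.655, T₁ = 131.1 K.
With α = 0.884, T₂ = 99.81 K.
Change: 99.81 − 131.1 = -31.26 K.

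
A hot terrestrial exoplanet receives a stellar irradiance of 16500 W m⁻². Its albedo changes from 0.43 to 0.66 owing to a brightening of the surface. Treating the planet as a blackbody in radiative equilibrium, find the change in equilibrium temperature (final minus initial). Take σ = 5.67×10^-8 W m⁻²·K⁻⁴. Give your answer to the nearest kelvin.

With α = 0.43, T₁ = 451.3 K.
After:  T₂ = [16500·0.34/(4σ)]^(1/4) = 396.6 K.
ΔT = T₂ − T₁ = -54.68 K.

-55 K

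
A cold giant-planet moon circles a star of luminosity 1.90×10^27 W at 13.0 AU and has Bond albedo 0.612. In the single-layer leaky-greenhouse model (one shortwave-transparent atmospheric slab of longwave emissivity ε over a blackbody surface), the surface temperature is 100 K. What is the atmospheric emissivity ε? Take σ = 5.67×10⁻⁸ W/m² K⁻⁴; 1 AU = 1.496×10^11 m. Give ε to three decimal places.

0.632

d = 13.0 × 1.496×10^11 m = 1.945×10^12 m.
Flux at the orbit: S = L/(4πd²) = 1.90×10^27/(4π·(1.94×10^12)²) = 39.98 W/m².
First, T_e = [39.98·(1−0.612)/(4σ)]^(1/4) = 90.94 K.
Since (2−ε)/2 = (T_e/T_s)⁴ = 0.6839, ε = 0.6322.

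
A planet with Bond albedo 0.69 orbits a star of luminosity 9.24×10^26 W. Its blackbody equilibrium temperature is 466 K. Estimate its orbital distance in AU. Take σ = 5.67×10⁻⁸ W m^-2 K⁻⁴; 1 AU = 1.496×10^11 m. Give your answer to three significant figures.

Energy balance gives S = 4σT⁴/(1−α) = 34500 W m^-2.
S = L/(4πd²) → d = √(L/4πS) = √(9.24×10^26/(4π·34500)) = 4.617×10^10 m = 0.3086 AU.

0.309 AU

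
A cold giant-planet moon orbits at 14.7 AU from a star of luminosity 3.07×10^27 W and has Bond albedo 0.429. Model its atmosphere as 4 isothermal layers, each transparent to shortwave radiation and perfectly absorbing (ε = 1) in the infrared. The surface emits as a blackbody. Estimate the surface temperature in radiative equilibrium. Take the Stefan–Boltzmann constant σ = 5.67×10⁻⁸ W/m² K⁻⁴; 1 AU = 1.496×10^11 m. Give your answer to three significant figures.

Orbital distance: d = 14.7 AU = 2.199×10^12 m.
Spreading L over a sphere of radius d: S = 3.07×10^27/(4π·2.20×10^12²) = 50.52 W/m².
The effective emission temperature is T_e = [S(1−α)/(4σ)]^¼ = 106.2 K.
For an N-layer opaque stack, T_s⁴ = (N+1)T_e⁴, hence T_s = (5)^(1/4)×106.2 K = 158.8 K.

159 K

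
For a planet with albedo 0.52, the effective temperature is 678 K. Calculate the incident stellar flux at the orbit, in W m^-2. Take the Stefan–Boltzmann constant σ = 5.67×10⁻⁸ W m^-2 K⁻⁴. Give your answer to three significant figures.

Invert the energy balance for S: S = 4σT⁴/(1−α).
σT⁴ = 5.67×10⁻⁸·(678)⁴ = 11980 W m^-2.
S = 4·11980/0.48 = 99840 W m^-2.

99800 W m^-2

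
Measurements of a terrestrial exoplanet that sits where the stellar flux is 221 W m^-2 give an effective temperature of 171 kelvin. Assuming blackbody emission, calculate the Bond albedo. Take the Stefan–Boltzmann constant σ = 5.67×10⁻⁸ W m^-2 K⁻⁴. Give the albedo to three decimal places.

0.123

Energy balance: S(1−α)/4 = σT⁴, so 1−α = 4σT⁴/S.
σT⁴ = 48.48 W m^-2, so 4σT⁴ = 193.9 W m^-2.
1−α = 193.9/221.0 = 0.8775, so α = 0.1225.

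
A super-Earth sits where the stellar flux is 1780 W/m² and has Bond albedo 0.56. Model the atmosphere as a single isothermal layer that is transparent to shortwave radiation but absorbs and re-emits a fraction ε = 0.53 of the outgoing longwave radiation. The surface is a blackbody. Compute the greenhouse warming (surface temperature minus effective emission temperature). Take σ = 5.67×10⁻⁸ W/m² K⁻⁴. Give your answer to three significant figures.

19.4 K

The planet radiates to space at T_e = [S(1−α)/(4σ)]^(1/4) = 242.4 K.
Surface balance with a leaky layer gives σT_s⁴ = σT_e⁴·2/(2−ε), so T_s = T_e·[2/(2−0.53)]^(1/4) = 261.8 K.
Greenhouse warming: T_s − T_e = 19.40 K.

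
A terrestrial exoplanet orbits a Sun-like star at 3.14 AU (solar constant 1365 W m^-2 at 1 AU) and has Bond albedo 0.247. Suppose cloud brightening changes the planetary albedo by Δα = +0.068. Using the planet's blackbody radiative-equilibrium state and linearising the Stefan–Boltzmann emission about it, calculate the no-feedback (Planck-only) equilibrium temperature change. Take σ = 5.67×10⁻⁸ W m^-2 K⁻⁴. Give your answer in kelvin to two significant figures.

-3.3 K

Irradiance scales as 1/d², so S = 1365 W m^-2 × (1/3.14)² = 138.4 W m^-2.
Reference equilibrium: T_e = [S(1−α)/(4σ)]^(1/4) = 146.4 K.
The change in absorbed flux is Δ[S(1−α)/4] = −SΔα/4 = -2.354 W m^-2.
Linearising σT⁴ gives d(σT⁴)/dT = 4σT_e³ = 0.7120 W m^-2 per K.
Hence the no-feedback warming is ΔF/(4σT_e³) = -3.31 K.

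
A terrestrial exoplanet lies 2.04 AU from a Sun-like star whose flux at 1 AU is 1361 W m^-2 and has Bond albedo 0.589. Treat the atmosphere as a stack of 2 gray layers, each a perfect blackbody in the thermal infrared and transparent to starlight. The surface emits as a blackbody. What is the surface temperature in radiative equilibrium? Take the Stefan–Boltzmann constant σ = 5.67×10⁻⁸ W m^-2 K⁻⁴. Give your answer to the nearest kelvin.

By the inverse-square law, S = 1361/2.04² = 327.0 W m^-2.
Top-of-atmosphere balance: σT_e⁴ = S(1−α)/4 = 33.60 W m^-2 → T_e = 156.0 K.
Layer-by-layer balance gives σT_s⁴ = (N+1)σT_e⁴, so T_s = 3^¼·156.0 = 205.3 K.

205 K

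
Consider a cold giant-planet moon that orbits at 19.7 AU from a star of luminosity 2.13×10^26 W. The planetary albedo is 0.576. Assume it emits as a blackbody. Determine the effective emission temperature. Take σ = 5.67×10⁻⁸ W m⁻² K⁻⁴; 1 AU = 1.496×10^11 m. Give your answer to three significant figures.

Orbital distance: d = 19.7 AU = 2.947×10^12 m.
Spreading L over a sphere of radius d: S = 2.13×10^26/(4π·2.95×10^12²) = 1.952 W m⁻².
Absorbed flux (global mean): S(1−α)/4 = 1.952·0.424/4 = 0.2069 W m⁻².
Balancing against σT⁴: T = (0.2069/5.67×10⁻⁸)^(1/4) = 43.70 K.

43.7 K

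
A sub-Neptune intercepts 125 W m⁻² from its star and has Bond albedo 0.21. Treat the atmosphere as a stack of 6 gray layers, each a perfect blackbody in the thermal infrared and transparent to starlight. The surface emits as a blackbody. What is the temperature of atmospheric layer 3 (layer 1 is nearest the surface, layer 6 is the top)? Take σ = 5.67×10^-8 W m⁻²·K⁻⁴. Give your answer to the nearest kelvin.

Top-of-atmosphere balance: σT_e⁴ = S(1−α)/4 = 24.69 W m⁻² → T_e = 144.5 K.
In the N-layer model, layer k (counted from the surface) has T_k = (N+1−k)^(1/4)·T_e.
With k = 3: T_3 = (6+1−3)^¼·144.5 K = 204.3 K.

204 kelvin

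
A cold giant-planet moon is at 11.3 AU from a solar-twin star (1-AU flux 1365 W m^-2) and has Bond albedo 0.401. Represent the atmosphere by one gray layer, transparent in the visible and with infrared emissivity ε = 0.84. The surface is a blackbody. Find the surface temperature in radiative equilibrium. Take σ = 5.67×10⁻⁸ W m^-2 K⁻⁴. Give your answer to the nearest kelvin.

84 K

Irradiance scales as 1/d², so S = 1365 W m^-2 × (1/11.3)² = 10.69 W m^-2.
Effective emission temperature (TOA balance): σT_e⁴ = S(1−α)/4 = 1.601 W m^-2 → T_e = 72.89 K.
The surface balance (absorbed SW + ε·downward IR = σT_s⁴) with T_a⁴ = T_s⁴/2 reduces to T_s = T_e·[2/(2−ε)]^¼ = 83.53 K.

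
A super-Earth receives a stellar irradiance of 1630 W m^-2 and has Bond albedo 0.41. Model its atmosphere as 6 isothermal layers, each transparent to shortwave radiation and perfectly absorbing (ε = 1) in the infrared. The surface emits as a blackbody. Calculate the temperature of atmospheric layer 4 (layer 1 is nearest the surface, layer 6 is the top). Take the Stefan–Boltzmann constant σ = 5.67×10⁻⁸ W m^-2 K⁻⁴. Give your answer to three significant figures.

OLR = S(1−α)/4 = 240.4 W m^-2; the top layer radiates at T_e = 255.2 K.
In the N-layer model, layer k (counted from the surface) has T_k = (N+1−k)^(1/4)·T_e.
With k = 4: T_4 = (6+1−4)^¼·255.2 K = 335.8 K.

336 K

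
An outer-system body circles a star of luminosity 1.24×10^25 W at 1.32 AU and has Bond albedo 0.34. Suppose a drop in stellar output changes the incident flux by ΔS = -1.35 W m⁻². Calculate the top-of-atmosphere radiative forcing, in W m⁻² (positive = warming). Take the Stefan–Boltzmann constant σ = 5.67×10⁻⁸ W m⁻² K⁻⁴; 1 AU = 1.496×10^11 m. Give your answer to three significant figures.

-0.223 W m⁻²

d = 1.32 × 1.496×10^11 m = 1.975×10^11 m.
Flux at the orbit: S = L/(4πd²) = 1.24×10^25/(4π·(1.97×10^11)²) = 25.30 W m⁻².
Only a fraction (1−α) is absorbed and it's spread over 4πR², so ΔF = (1−α)ΔS/4 = -0.2227 W m⁻².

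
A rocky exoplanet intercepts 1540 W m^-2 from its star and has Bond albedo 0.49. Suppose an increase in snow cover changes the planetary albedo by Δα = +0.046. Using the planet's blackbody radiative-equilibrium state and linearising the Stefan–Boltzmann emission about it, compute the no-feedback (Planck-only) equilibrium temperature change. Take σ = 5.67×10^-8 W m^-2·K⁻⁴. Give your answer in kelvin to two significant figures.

The baseline emission temperature is T_e = 242.6 K.
ΔF = −(S/4)Δα = −(1540/4)×(+0.046) = -17.71 W m^-2.
Planck response: λ_P = 4σT_e³ = 4·5.67×10⁻⁸·(242.6)³ = 3.238 W m^-2/K.
So ΔT₀ = -17.71/3.238 = -5.47 K.

-5.5 kelvin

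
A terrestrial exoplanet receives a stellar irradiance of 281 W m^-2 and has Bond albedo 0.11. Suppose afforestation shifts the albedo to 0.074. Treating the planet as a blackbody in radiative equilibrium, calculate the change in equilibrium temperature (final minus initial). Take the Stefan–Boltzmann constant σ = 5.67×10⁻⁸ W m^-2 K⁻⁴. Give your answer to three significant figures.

Before: T₁ = [281.0·0.89/(4σ)]^(1/4) = 182.2 K.
Final:   T₂ = [S(1−0.074)/(4σ)]^(1/4) = 184.0 K.
ΔT = T₂ − T₁ = 1.815 K.

1.82 K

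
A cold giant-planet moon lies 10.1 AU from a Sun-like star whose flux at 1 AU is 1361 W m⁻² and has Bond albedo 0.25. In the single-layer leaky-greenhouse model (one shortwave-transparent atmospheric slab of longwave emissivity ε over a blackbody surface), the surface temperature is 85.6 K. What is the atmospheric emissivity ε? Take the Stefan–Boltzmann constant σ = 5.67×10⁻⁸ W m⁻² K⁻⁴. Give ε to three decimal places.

0.357

By the inverse-square law, S = 1361/10.1² = 13.34 W m⁻².
TOA balance gives T_e = 81.50 K.
Since (2−ε)/2 = (T_e/T_s)⁴ = 0.8217, ε = 0.3565.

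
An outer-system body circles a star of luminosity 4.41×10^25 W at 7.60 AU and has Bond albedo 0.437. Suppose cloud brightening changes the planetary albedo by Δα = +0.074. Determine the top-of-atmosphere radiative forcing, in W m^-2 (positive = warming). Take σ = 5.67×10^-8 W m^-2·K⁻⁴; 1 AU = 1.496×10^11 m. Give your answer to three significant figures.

Orbital distance: d = 7.60 AU = 1.137×10^12 m.
Flux at the orbit: S = L/(4πd²) = 4.41×10^25/(4π·(1.14×10^12)²) = 2.715 W m^-2.
ΔF = −(S/4)Δα = −(2.715/4)×(+0.074) = -0.05022 W m^-2.

-0.0502 W m^-2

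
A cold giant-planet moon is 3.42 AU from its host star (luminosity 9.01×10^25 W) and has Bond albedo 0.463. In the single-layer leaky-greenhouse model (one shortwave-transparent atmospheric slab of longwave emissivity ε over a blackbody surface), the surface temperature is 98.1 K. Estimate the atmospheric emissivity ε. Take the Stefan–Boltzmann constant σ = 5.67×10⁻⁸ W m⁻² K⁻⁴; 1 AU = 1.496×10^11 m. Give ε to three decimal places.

0.599

Orbital distance: d = 3.42 AU = 5.116×10^11 m.
Flux at the orbit: S = L/(4πd²) = 9.01×10^25/(4π·(5.12×10^11)²) = 27.39 W m⁻².
TOA balance gives T_e = 89.74 K.
T_s⁴ = T_e⁴·2/(2−ε) → ε = 2 − 2(T_e/T_s)⁴ = 2 − 2·(89.74/98.1)⁴ = 0.5995.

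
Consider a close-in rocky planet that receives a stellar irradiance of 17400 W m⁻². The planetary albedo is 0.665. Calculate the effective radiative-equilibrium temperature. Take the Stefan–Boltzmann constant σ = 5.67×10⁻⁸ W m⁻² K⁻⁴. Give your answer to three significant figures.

Averaging over the sphere, the absorbed flux is S(1−α)/4 = 1457 W m⁻².
Balancing against σT⁴: T = (1457/5.67×10⁻⁸)^(1/4) = 400.4 K.

400 K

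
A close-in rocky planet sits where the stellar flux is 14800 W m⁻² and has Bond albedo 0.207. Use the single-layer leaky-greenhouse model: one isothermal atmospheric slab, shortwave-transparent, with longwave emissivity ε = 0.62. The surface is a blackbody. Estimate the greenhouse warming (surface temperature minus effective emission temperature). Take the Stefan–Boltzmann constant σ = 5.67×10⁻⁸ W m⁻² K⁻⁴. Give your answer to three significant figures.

At the top of the atmosphere, σT_e⁴ = S(1−α)/4 = 2934 W m⁻², giving T_e = 477.0 K.
Surface balance with a leaky layer gives σT_s⁴ = σT_e⁴·2/(2−ε), so T_s = T_e·[2/(2−0.62)]^(1/4) = 523.3 K.
T_s − T_e = 523.3 − 477.0 = 46.36 K.

46.4 K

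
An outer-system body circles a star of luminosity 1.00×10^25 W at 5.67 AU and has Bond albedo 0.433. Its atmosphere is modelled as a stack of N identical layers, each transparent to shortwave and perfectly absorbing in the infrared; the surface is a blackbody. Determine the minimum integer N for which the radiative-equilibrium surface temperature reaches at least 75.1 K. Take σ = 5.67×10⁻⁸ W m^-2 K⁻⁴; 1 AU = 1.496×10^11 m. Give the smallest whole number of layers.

11

d = 5.67 × 1.496×10^11 m = 8.482×10^11 m.
S = L/(4πd²) = 1.106 W m^-2.
The effective emission temperature is T_e = [S(1−α)/(4σ)]^¼ = 40.78 K.
T_s = (N+1)^(1/4)·T_e ≥ 75.1 K requires N+1 ≥ (T_s/T_e)⁴ = (75.1/40.78)⁴ = 11.504.
The minimum whole number is N = 11.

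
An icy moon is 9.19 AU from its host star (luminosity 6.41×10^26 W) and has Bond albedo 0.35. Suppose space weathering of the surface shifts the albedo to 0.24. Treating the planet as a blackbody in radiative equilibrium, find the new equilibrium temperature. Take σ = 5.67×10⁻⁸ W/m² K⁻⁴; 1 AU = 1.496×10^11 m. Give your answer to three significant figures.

97.5 K

Orbital distance: d = 9.19 AU = 1.375×10^12 m.
Flux at the orbit: S = L/(4πd²) = 6.41×10^26/(4π·(1.37×10^12)²) = 26.99 W/m².
With the new albedo, S(1−α₂)/4 = 5.128 W/m², so T₂ = 97.52 K.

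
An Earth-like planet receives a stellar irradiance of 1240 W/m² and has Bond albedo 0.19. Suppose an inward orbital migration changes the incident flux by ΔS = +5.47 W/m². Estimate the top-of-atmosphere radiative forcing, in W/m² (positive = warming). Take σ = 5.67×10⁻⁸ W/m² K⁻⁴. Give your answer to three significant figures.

TOA radiative forcing: ΔF = (1−α)ΔS/4 = 0.81·(+5.47)/4 = 1.108 W/m².

1.11 W/m²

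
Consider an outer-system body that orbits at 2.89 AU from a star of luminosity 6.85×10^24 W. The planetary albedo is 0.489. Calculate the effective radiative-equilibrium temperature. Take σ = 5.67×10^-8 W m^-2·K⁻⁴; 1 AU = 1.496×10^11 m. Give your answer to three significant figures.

d = 2.89 × 1.496×10^11 m = 4.323×10^11 m.
S = L/(4πd²) = 2.916 W m^-2.
The planet absorbs (1−α)S over its disc πR² and re-emits over 4πR², so the mean absorbed flux is (1−0.489)·2.916/4 = 0.3725 W m^-2.
In equilibrium σT⁴ equals this, so T = 50.63 K.

50.6 K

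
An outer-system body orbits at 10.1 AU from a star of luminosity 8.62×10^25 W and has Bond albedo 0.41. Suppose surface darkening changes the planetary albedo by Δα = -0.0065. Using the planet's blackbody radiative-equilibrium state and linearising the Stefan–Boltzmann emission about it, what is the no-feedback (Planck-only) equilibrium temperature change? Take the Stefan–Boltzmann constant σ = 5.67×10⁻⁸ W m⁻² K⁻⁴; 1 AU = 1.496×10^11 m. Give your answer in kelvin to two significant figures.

d = 10.1 × 1.496×10^11 m = 1.511×10^12 m.
Spreading L over a sphere of radius d: S = 8.62×10^25/(4π·1.51×10^12²) = 3.005 W m⁻².
The baseline emission temperature is T_e = 52.87 K.
TOA radiative forcing: ΔF = −S·Δα/4 = −3.005·(-0.0065)/4 = 0.004883 W m⁻².
Linearising σT⁴ gives d(σT⁴)/dT = 4σT_e³ = 0.03353 W m⁻² per K.
ΔT₀ = ΔF/λ_P = 0.004883/0.03353 = 0.146 K.

0.15 K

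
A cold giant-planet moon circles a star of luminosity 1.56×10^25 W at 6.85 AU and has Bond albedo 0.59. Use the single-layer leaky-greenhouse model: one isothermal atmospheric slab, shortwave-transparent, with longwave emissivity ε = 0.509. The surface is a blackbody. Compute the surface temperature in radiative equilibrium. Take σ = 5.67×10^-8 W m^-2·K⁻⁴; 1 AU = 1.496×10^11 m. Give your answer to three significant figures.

d = 6.85 × 1.496×10^11 m = 1.025×10^12 m.
S = L/(4πd²) = 1.182 W m^-2.
Effective emission temperature (TOA balance): σT_e⁴ = S(1−α)/4 = 0.1212 W m^-2 → T_e = 38.23 K.
For a single slab of emissivity ε, T_s⁴ = 2T_e⁴/(2−ε); thus T_s = 38.23·(1.341)^(1/4) = 41.15 K.

41.1 kelvin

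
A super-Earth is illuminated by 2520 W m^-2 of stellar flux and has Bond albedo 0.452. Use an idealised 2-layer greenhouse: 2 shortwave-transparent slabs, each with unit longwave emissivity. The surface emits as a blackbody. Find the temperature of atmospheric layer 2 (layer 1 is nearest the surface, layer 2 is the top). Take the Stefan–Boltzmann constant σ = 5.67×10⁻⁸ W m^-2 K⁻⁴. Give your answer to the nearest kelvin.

OLR = S(1−α)/4 = 345.2 W m^-2; the top layer radiates at T_e = 279.3 K.
The net upward flux σT_e⁴ is constant between every pair of levels, so T_k⁴ = (N+1−k)T_e⁴.
With k = 2: T_2 = (2+1−2)^¼·279.3 K = 279.3 K.

279 K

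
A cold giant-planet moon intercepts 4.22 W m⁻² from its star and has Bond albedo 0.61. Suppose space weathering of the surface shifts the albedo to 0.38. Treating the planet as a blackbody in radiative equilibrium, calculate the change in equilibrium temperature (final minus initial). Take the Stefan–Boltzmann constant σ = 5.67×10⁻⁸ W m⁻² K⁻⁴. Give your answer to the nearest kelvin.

Before: T₁ = [4.220·0.39/(4σ)]^(1/4) = 51.90 K.
With α = 0.38, T₂ = 58.28 K.
ΔT = T₂ − T₁ = 6.377 K.

6 kelvin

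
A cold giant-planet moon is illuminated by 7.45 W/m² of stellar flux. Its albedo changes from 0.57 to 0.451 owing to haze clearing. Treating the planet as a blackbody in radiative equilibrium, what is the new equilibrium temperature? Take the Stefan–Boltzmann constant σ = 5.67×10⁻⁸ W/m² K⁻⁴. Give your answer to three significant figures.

New equilibrium: T₂ = [(1−0.451)·7.450/(4σ)]^(1/4) = 65.17 K.

65.2 kelvin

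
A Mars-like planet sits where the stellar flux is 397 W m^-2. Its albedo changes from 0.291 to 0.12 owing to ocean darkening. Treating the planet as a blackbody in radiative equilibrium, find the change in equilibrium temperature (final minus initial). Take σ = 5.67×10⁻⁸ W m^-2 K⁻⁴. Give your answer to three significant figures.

Initial: T₁ = [S(1−0.291)/(4σ)]^(1/4) = 187.7 K.
After:  T₂ = [397.0·0.88/(4σ)]^(1/4) = 198.1 K.
Change: 198.1 − 187.7 = 10.42 K.

10.4 kelvin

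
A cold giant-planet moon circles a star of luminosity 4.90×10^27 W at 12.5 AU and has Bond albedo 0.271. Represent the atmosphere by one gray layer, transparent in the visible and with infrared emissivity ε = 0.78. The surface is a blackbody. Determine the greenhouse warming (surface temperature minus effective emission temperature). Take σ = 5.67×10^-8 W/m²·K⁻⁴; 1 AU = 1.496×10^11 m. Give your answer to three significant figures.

d = 12.5 × 1.496×10^11 m = 1.870×10^12 m.
Spreading L over a sphere of radius d: S = 4.90×10^27/(4π·1.87×10^12²) = 111.5 W/m².
At the top of the atmosphere, σT_e⁴ = S(1−α)/4 = 20.32 W/m², giving T_e = 137.6 K.
Surface balance with a leaky layer gives σT_s⁴ = σT_e⁴·2/(2−ε), so T_s = T_e·[2/(2−0.78)]^(1/4) = 155.7 K.
T_s − T_e = 155.7 − 137.6 = 18.10 K.

18.1 kelvin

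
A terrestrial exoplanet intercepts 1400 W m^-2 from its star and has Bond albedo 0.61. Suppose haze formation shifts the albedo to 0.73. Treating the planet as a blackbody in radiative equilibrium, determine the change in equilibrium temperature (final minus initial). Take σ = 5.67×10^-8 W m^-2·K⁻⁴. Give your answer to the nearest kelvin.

Initial: T₁ = [S(1−0.61)/(4σ)]^(1/4) = 221.5 K.
After:  T₂ = [1400·0.27/(4σ)]^(1/4) = 202.1 K.
ΔT = T₂ − T₁ = -19.46 K.

-19 K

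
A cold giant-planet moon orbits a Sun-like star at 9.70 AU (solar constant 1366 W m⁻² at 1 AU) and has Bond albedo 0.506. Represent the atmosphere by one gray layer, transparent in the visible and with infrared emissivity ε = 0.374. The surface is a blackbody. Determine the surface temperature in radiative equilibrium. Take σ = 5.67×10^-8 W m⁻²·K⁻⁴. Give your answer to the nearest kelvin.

By the inverse-square law, S = 1366/9.70² = 14.52 W m⁻².
At the top of the atmosphere, σT_e⁴ = S(1−α)/4 = 1.793 W m⁻², giving T_e = 74.99 K.
Surface balance with a leaky layer gives σT_s⁴ = σT_e⁴·2/(2−ε), so T_s = T_e·[2/(2−0.374)]^(1/4) = 78.97 K.

79 kelvin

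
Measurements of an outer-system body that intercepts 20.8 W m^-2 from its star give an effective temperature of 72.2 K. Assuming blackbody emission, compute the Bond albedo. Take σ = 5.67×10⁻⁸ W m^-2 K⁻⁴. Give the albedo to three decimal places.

Energy balance: S(1−α)/4 = σT⁴, so 1−α = 4σT⁴/S.
σT⁴ = 1.541 W m^-2, so 4σT⁴ = 6.163 W m^-2.
Hence α = 1 − 6.163/20.80 = 0.7037.

0.704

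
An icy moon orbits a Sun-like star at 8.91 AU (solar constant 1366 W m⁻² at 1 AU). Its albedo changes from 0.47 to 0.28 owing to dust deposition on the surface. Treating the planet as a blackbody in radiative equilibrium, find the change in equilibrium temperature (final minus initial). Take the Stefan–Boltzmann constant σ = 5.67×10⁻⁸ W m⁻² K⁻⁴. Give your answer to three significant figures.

6.34 K

Flux at the orbit: S = 1366/(8.91)² = 17.21 W m⁻².
Before: T₁ = [17.21·0.53/(4σ)]^(1/4) = 79.63 K.
Final:   T₂ = [S(1−0.28)/(4σ)]^(1/4) = 85.97 K.
ΔT = T₂ − T₁ = 6.339 K.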